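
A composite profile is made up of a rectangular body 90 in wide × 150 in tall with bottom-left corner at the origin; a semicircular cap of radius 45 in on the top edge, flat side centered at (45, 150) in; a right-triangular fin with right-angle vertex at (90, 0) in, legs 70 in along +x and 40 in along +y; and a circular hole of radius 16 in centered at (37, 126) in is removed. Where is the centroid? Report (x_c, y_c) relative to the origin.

rectangular body: A = 90 × 150 = 13500.00, centroid at (45.00, 75.00).
semicircular top: A = ½π·45² = 3180.86, centroid at (45.00, 169.10).
triangular fin: A = ½·70·40 = 1400.00, centroid at (113.33, 13.33).
hole: A = −π·16² = -804.25, centroid at (37.00, 126.00).
ΣA = 17276.61 in²
ΣAx_c = (13500.00)(45.00) + (3180.86)(45.00) + (1400.00)(113.33) + (-804.25)(37.00) = 879548.32 in³
ΣAy_c = (13500.00)(75.00) + (3180.86)(169.10) + (1400.00)(13.33) + (-804.25)(126.00) = 1467710.84 in³
x_c = 879548.32 / 17276.61 = 50.91 in
y_c = 1467710.84 / 17276.61 = 84.95 in

x_c = 50.91 in, y_c = 84.95 in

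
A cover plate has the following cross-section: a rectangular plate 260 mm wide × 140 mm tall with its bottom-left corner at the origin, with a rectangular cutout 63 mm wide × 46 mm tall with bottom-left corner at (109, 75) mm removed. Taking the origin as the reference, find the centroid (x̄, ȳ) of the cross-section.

x̄ = 129.09 mm, ȳ = 67.58 mm

plate: A = 260 × 140 = 36400.00, centroid at (130.00, 70.00).
hole: A = −(63 × 46) = -2898.00, centroid at (140.50, 98.00).
ΣA = 33502.00 mm², ΣAx̄ = 4324831.00 mm³, ΣAȳ = 2263996.00 mm³.
x̄ = 4324831.00/33502.00 = 129.09 mm; ȳ = 2263996.00/33502.00 = 67.58 mm.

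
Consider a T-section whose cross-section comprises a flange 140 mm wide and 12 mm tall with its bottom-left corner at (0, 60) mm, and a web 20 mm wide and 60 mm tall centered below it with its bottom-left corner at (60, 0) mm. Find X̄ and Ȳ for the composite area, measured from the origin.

X̄ = 70.00 mm, Ȳ = 51.00 mm

Part | A | x̄ᵢ | ȳᵢ | A·x̄ᵢ | A·ȳᵢ
web | 1200.00 | 70.00 | 30.00 | 84000.00 | 36000.00
flange | 1680.00 | 70.00 | 66.00 | 117600.00 | 110880.00
Σ | 2880.00 |  |  | 201600.00 | 146880.00
X̄ = 201600.00 / 2880.00 = 70.00 mm
Ȳ = 146880.00 / 2880.00 = 51.00 mm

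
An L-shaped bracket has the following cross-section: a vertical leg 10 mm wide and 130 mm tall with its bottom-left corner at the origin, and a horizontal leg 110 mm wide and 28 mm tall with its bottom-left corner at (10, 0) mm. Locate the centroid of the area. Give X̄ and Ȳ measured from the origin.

X̄ = 47.19 mm, Ȳ = 29.14 mm

Part | A | x̄ᵢ | ȳᵢ | A·x̄ᵢ | A·ȳᵢ
vertical leg | 1300.00 | 5.00 | 65.00 | 6500.00 | 84500.00
horizontal leg | 3080.00 | 65.00 | 14.00 | 200200.00 | 43120.00
Σ | 4380.00 |  |  | 206700.00 | 127620.00
X̄ = 206700.00 / 4380.00 = 47.19 mm
Ȳ = 127620.00 / 4380.00 = 29.14 mm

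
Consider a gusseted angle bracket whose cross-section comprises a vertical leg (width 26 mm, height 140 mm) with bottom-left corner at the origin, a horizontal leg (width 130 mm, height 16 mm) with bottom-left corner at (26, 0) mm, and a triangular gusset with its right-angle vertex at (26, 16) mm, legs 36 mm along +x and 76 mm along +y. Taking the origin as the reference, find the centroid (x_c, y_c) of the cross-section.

Part | A | x̄ᵢ | ȳᵢ | A·x̄ᵢ | A·ȳᵢ
vertical leg | 3640.00 | 13.00 | 70.00 | 47320.00 | 254800.00
horizontal leg | 2080.00 | 91.00 | 8.00 | 189280.00 | 16640.00
gusset | 1368.00 | 38.00 | 41.33 | 51984.00 | 56544.00
Σ | 7088.00 |  |  | 288584.00 | 327984.00
x_c = 288584.00 / 7088.00 = 40.71 mm
y_c = 327984.00 / 7088.00 = 46.27 mm

x_c = 40.71 mm, y_c = 46.27 mm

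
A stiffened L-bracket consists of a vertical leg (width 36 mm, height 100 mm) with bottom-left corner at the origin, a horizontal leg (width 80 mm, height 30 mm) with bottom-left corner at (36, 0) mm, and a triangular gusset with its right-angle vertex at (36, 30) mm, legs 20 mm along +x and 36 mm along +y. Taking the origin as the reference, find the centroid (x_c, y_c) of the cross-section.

vertical leg: A = 36 × 100 = 3600.00, centroid at (18.00, 50.00).
horizontal leg: A = 80 × 30 = 2400.00, centroid at (76.00, 15.00).
gusset: A = ½·20·36 = 360.00, centroid at (42.67, 42.00).
ΣA = 6360.00 mm²
ΣAx_c = (3600.00)(18.00) + (2400.00)(76.00) + (360.00)(42.67) = 262560.00 mm³
ΣAy_c = (3600.00)(50.00) + (2400.00)(15.00) + (360.00)(42.00) = 231120.00 mm³
x_c = 262560.00 / 6360.00 = 41.28 mm
y_c = 231120.00 / 6360.00 = 36.34 mm

x_c = 41.28 mm, y_c = 36.34 mm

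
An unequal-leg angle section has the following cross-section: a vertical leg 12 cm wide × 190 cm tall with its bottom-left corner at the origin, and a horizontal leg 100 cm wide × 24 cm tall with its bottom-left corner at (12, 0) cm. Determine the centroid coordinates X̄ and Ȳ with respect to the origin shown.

X̄ = 34.72 cm, Ȳ = 52.44 cm

Part | A | x̄ᵢ | ȳᵢ | A·x̄ᵢ | A·ȳᵢ
vertical leg | 2280.00 | 6.00 | 95.00 | 13680.00 | 216600.00
horizontal leg | 2400.00 | 62.00 | 12.00 | 148800.00 | 28800.00
Σ | 4680.00 |  |  | 162480.00 | 245400.00
X̄ = 162480.00 / 4680.00 = 34.72 cm
Ȳ = 245400.00 / 4680.00 = 52.44 cm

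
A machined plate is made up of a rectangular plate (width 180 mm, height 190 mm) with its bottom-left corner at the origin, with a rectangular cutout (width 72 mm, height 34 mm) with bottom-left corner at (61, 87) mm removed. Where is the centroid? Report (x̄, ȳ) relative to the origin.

plate: A = 180 × 190 = 34200.00, centroid at (90.00, 95.00).
hole: A = −(72 × 34) = -2448.00, centroid at (97.00, 104.00).
ΣA = 31752.00 mm², ΣAx̄ = 2840544.00 mm³, ΣAȳ = 2994408.00 mm³.
x̄ = 2840544.00/31752.00 = 89.46 mm; ȳ = 2994408.00/31752.00 = 94.31 mm.

x̄ = 89.46 mm, ȳ = 94.31 mm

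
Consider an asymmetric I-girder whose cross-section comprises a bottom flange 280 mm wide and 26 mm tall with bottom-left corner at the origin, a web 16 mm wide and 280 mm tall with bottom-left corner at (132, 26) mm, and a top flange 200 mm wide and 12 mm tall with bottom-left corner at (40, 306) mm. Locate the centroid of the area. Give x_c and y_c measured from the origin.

Part | A | x̄ᵢ | ȳᵢ | A·x̄ᵢ | A·ȳᵢ
bottom flange | 7280.00 | 140.00 | 13.00 | 1019200.00 | 94640.00
web | 4480.00 | 140.00 | 166.00 | 627200.00 | 743680.00
top flange | 2400.00 | 140.00 | 312.00 | 336000.00 | 748800.00
Σ | 14160.00 |  |  | 1982400.00 | 1587120.00
x_c = 1982400.00 / 14160.00 = 140.00 mm
y_c = 1587120.00 / 14160.00 = 112.08 mm

x_c = 140.00 mm, y_c = 112.08 mm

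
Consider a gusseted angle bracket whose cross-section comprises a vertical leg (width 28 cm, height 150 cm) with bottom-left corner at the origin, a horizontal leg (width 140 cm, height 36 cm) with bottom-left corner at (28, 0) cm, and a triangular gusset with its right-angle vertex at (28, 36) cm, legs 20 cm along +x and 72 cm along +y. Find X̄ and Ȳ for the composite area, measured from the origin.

Part | A | x̄ᵢ | ȳᵢ | A·x̄ᵢ | A·ȳᵢ
vertical leg | 4200.00 | 14.00 | 75.00 | 58800.00 | 315000.00
horizontal leg | 5040.00 | 98.00 | 18.00 | 493920.00 | 90720.00
gusset | 720.00 | 34.67 | 60.00 | 24960.00 | 43200.00
Σ | 9960.00 |  |  | 577680.00 | 448920.00
X̄ = 577680.00 / 9960.00 = 58.00 cm
Ȳ = 448920.00 / 9960.00 = 45.07 cm

X̄ = 58.00 cm, Ȳ = 45.07 cm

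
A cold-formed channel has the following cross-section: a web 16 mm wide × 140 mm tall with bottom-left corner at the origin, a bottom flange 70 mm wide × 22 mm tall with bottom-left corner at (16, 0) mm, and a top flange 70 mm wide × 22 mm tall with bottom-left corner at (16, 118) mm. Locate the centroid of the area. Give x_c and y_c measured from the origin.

x_c = 32.89 mm, y_c = 70.00 mm

Part | A | x̄ᵢ | ȳᵢ | A·x̄ᵢ | A·ȳᵢ
web | 2240.00 | 8.00 | 70.00 | 17920.00 | 156800.00
bottom flange | 1540.00 | 51.00 | 11.00 | 78540.00 | 16940.00
top flange | 1540.00 | 51.00 | 129.00 | 78540.00 | 198660.00
Σ | 5320.00 |  |  | 175000.00 | 372400.00
x_c = 175000.00 / 5320.00 = 32.89 mm
y_c = 372400.00 / 5320.00 = 70.00 mm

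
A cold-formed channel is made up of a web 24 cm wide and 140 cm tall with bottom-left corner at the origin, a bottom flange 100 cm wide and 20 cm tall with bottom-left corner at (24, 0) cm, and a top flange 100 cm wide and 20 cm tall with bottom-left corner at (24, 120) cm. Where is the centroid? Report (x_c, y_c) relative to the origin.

x_c = 45.70 cm, y_c = 70.00 cm

Part | A | x̄ᵢ | ȳᵢ | A·x̄ᵢ | A·ȳᵢ
web | 3360.00 | 12.00 | 70.00 | 40320.00 | 235200.00
bottom flange | 2000.00 | 74.00 | 10.00 | 148000.00 | 20000.00
top flange | 2000.00 | 74.00 | 130.00 | 148000.00 | 260000.00
Σ | 7360.00 |  |  | 336320.00 | 515200.00
x_c = 336320.00 / 7360.00 = 45.70 cm
y_c = 515200.00 / 7360.00 = 70.00 cm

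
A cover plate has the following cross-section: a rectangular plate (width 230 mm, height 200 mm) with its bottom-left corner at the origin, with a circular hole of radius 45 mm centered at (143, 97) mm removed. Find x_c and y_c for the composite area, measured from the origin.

x_c = 110.51 mm, y_c = 100.48 mm

plate: A = 230 × 200 = 46000.00, centroid at (115.00, 100.00).
hole: A = −π·45² = -6361.73, centroid at (143.00, 97.00).
ΣA = 39638.27 mm², ΣAx_c = 4380273.31 mm³, ΣAy_c = 3982912.66 mm³.
x_c = 4380273.31/39638.27 = 110.51 mm; y_c = 3982912.66/39638.27 = 100.48 mm.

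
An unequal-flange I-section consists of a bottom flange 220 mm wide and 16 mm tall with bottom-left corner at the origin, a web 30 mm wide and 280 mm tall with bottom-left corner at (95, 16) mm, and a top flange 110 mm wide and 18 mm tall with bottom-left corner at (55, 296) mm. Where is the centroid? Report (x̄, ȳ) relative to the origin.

x̄ = 110.00 mm, ȳ = 139.75 mm

bottom flange: A = 220 × 16 = 3520.00, centroid at (110.00, 8.00).
web: A = 30 × 280 = 8400.00, centroid at (110.00, 156.00).
top flange: A = 110 × 18 = 1980.00, centroid at (110.00, 305.00).
ΣA = 13900.00 mm², ΣAx̄ = 1529000.00 mm³, ΣAȳ = 1942460.00 mm³.
x̄ = 1529000.00/13900.00 = 110.00 mm; ȳ = 1942460.00/13900.00 = 139.75 mm.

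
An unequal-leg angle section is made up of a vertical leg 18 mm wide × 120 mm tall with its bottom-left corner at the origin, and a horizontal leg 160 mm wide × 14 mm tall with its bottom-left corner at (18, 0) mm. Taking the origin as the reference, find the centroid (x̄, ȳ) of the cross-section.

vertical leg: A = 18 × 120 = 2160.00, centroid at (9.00, 60.00).
horizontal leg: A = 160 × 14 = 2240.00, centroid at (98.00, 7.00).
ΣA = 4400.00 mm²
ΣAx̄ = (2160.00)(9.00) + (2240.00)(98.00) = 238960.00 mm³
ΣAȳ = (2160.00)(60.00) + (2240.00)(7.00) = 145280.00 mm³
x̄ = 238960.00 / 4400.00 = 54.31 mm
ȳ = 145280.00 / 4400.00 = 33.02 mm

x̄ = 54.31 mm, ȳ = 33.02 mm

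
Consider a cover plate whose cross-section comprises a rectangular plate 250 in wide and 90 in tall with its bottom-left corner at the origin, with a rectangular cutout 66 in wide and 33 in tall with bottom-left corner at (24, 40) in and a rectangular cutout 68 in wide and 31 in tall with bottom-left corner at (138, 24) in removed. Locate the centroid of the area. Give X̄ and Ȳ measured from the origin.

X̄ = 127.69 in, Ȳ = 44.26 in

Part | A | x̄ᵢ | ȳᵢ | A·x̄ᵢ | A·ȳᵢ
plate | 22500.00 | 125.00 | 45.00 | 2812500.00 | 1012500.00
hole 1 | -2178.00 | 57.00 | 56.50 | -124146.00 | -123057.00
hole 2 | -2108.00 | 172.00 | 39.50 | -362576.00 | -83266.00
Σ | 18214.00 |  |  | 2325778.00 | 806177.00
X̄ = 2325778.00 / 18214.00 = 127.69 in
Ȳ = 806177.00 / 18214.00 = 44.26 in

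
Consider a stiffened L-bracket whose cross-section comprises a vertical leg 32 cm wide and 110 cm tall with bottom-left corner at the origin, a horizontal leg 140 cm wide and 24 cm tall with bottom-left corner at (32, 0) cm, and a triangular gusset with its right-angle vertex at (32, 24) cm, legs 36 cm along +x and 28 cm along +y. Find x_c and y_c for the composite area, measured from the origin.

x_c = 57.04 cm, y_c = 33.95 cm

vertical leg: A = 32 × 110 = 3520.00, centroid at (16.00, 55.00).
horizontal leg: A = 140 × 24 = 3360.00, centroid at (102.00, 12.00).
gusset: A = ½·36·28 = 504.00, centroid at (44.00, 33.33).
ΣA = 7384.00 cm²
ΣAx_c = (3520.00)(16.00) + (3360.00)(102.00) + (504.00)(44.00) = 421216.00 cm³
ΣAy_c = (3520.00)(55.00) + (3360.00)(12.00) + (504.00)(33.33) = 250720.00 cm³
x_c = 421216.00 / 7384.00 = 57.04 cm
y_c = 250720.00 / 7384.00 = 33.95 cm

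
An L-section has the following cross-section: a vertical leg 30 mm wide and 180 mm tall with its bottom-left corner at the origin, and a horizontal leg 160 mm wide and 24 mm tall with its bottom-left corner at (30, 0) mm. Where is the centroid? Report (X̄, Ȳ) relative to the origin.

X̄ = 54.48 mm, Ȳ = 57.58 mm

vertical leg: A = 30 × 180 = 5400.00, centroid at (15.00, 90.00).
horizontal leg: A = 160 × 24 = 3840.00, centroid at (110.00, 12.00).
ΣA = 9240.00 mm², ΣAX̄ = 503400.00 mm³, ΣAȲ = 532080.00 mm³.
X̄ = 503400.00/9240.00 = 54.48 mm; Ȳ = 532080.00/9240.00 = 57.58 mm.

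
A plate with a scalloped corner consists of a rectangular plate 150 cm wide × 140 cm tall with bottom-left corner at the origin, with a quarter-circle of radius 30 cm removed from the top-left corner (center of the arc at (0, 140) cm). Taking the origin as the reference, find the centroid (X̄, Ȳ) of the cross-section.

X̄ = 77.17 cm, Ȳ = 68.01 cm

plate: A = 150 × 140 = 21000.00, centroid at (75.00, 70.00).
removed quarter-circle: A = −¼π·30² = -706.86, centroid at (12.73, 127.27).
ΣA = 20293.14 cm²
ΣAX̄ = (21000.00)(75.00) + (-706.86)(12.73) = 1566000.00 cm³
ΣAȲ = (21000.00)(70.00) + (-706.86)(127.27) = 1380039.83 cm³
X̄ = 1566000.00 / 20293.14 = 77.17 cm
Ȳ = 1380039.83 / 20293.14 = 68.01 cm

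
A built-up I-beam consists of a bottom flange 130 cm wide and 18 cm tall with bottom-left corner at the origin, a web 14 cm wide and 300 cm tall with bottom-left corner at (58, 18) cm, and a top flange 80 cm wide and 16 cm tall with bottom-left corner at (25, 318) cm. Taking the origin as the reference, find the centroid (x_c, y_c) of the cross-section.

bottom flange: A = 130 × 18 = 2340.00, centroid at (65.00, 9.00).
web: A = 14 × 300 = 4200.00, centroid at (65.00, 168.00).
top flange: A = 80 × 16 = 1280.00, centroid at (65.00, 326.00).
ΣA = 7820.00 cm²
ΣAx_c = (2340.00)(65.00) + (4200.00)(65.00) + (1280.00)(65.00) = 508300.00 cm³
ΣAy_c = (2340.00)(9.00) + (4200.00)(168.00) + (1280.00)(326.00) = 1143940.00 cm³
x_c = 508300.00 / 7820.00 = 65.00 cm
y_c = 1143940.00 / 7820.00 = 146.28 cm

x_c = 65.00 cm, y_c = 146.28 cm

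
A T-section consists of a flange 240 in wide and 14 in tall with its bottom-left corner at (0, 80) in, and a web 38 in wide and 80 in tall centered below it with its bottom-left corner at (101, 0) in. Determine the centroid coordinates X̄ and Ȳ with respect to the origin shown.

X̄ = 120.00 in, Ȳ = 64.67 in

Part | A | x̄ᵢ | ȳᵢ | A·x̄ᵢ | A·ȳᵢ
web | 3040.00 | 120.00 | 40.00 | 364800.00 | 121600.00
flange | 3360.00 | 120.00 | 87.00 | 403200.00 | 292320.00
Σ | 6400.00 |  |  | 768000.00 | 413920.00
X̄ = 768000.00 / 6400.00 = 120.00 in
Ȳ = 413920.00 / 6400.00 = 64.67 in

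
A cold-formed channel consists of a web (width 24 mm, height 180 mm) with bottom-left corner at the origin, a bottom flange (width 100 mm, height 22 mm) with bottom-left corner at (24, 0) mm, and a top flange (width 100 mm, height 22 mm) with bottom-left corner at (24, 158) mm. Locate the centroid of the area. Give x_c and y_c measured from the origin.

x_c = 43.28 mm, y_c = 90.00 mm

Part | A | x̄ᵢ | ȳᵢ | A·x̄ᵢ | A·ȳᵢ
web | 4320.00 | 12.00 | 90.00 | 51840.00 | 388800.00
bottom flange | 2200.00 | 74.00 | 11.00 | 162800.00 | 24200.00
top flange | 2200.00 | 74.00 | 169.00 | 162800.00 | 371800.00
Σ | 8720.00 |  |  | 377440.00 | 784800.00
x_c = 377440.00 / 8720.00 = 43.28 mm
y_c = 784800.00 / 8720.00 = 90.00 mm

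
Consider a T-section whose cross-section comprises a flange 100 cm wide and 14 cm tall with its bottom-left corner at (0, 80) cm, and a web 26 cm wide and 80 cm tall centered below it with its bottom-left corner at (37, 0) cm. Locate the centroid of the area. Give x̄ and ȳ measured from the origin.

web: A = 26 × 80 = 2080.00, centroid at (50.00, 40.00).
flange: A = 100 × 14 = 1400.00, centroid at (50.00, 87.00).
ΣA = 3480.00 cm²
ΣAx̄ = (2080.00)(50.00) + (1400.00)(50.00) = 174000.00 cm³
ΣAȳ = (2080.00)(40.00) + (1400.00)(87.00) = 205000.00 cm³
x̄ = 174000.00 / 3480.00 = 50.00 cm
ȳ = 205000.00 / 3480.00 = 58.91 cm

x̄ = 50.00 cm, ȳ = 58.91 cm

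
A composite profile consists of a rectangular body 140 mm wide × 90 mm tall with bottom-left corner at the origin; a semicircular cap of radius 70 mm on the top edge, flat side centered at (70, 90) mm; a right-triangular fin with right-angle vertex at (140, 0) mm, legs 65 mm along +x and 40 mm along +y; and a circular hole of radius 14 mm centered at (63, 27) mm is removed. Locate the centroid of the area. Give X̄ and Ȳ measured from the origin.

Part | A | x̄ᵢ | ȳᵢ | A·x̄ᵢ | A·ȳᵢ
rectangular body | 12600.00 | 70.00 | 45.00 | 882000.00 | 567000.00
semicircular top | 7696.90 | 70.00 | 119.71 | 538783.14 | 921387.85
triangular fin | 1300.00 | 161.67 | 13.33 | 210166.67 | 17333.33
hole | -615.75 | 63.00 | 27.00 | -38792.39 | -16625.31
Σ | 20981.15 |  |  | 1592157.42 | 1489095.87
X̄ = 1592157.42 / 20981.15 = 75.89 mm
Ȳ = 1489095.87 / 20981.15 = 70.97 mm

X̄ = 75.89 mm, Ȳ = 70.97 mm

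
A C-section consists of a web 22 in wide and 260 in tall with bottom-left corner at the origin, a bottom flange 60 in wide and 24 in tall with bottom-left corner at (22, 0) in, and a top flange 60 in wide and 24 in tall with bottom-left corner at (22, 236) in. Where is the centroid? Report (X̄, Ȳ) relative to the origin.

web: A = 22 × 260 = 5720.00, centroid at (11.00, 130.00).
bottom flange: A = 60 × 24 = 1440.00, centroid at (52.00, 12.00).
top flange: A = 60 × 24 = 1440.00, centroid at (52.00, 248.00).
ΣA = 8600.00 in²
ΣAX̄ = (5720.00)(11.00) + (1440.00)(52.00) + (1440.00)(52.00) = 212680.00 in³
ΣAȲ = (5720.00)(130.00) + (1440.00)(12.00) + (1440.00)(248.00) = 1118000.00 in³
X̄ = 212680.00 / 8600.00 = 24.73 in
Ȳ = 1118000.00 / 8600.00 = 130.00 in

X̄ = 24.73 in, Ȳ = 130.00 in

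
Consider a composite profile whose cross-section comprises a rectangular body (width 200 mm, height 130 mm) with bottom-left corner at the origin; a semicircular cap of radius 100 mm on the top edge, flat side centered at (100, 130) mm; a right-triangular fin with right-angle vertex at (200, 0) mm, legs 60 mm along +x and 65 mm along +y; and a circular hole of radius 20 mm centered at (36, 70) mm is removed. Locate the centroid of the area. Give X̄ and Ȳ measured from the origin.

rectangular body: A = 200 × 130 = 26000.00, centroid at (100.00, 65.00).
semicircular top: A = ½π·100² = 15707.96, centroid at (100.00, 172.44).
triangular fin: A = ½·60·65 = 1950.00, centroid at (220.00, 21.67).
hole: A = −π·20² = -1256.64, centroid at (36.00, 70.00).
ΣA = 42401.33 mm², ΣAX̄ = 4554557.39 mm³, ΣAȲ = 4352987.30 mm³.
X̄ = 4554557.39/42401.33 = 107.42 mm; Ȳ = 4352987.30/42401.33 = 102.66 mm.

X̄ = 107.42 mm, Ȳ = 102.66 mm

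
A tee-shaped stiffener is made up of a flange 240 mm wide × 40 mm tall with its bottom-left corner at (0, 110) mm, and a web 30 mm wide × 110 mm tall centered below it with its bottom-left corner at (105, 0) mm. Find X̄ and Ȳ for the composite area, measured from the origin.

X̄ = 120.00 mm, Ȳ = 110.81 mm

web: A = 30 × 110 = 3300.00, centroid at (120.00, 55.00).
flange: A = 240 × 40 = 9600.00, centroid at (120.00, 130.00).
ΣA = 12900.00 mm²
ΣAX̄ = (3300.00)(120.00) + (9600.00)(120.00) = 1548000.00 mm³
ΣAȲ = (3300.00)(55.00) + (9600.00)(130.00) = 1429500.00 mm³
X̄ = 1548000.00 / 12900.00 = 120.00 mm
Ȳ = 1429500.00 / 12900.00 = 110.81 mm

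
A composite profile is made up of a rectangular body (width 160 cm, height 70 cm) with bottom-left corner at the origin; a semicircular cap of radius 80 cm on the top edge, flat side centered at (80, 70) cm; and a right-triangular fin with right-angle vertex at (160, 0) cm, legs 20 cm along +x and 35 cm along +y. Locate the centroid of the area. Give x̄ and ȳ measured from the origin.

Part | A | x̄ᵢ | ȳᵢ | A·x̄ᵢ | A·ȳᵢ
rectangular body | 11200.00 | 80.00 | 35.00 | 896000.00 | 392000.00
semicircular top | 10053.10 | 80.00 | 103.95 | 804247.72 | 1045050.09
triangular fin | 350.00 | 166.67 | 11.67 | 58333.33 | 4083.33
Σ | 21603.10 |  |  | 1758581.05 | 1441133.42
x̄ = 1758581.05 / 21603.10 = 81.40 cm
ȳ = 1441133.42 / 21603.10 = 66.71 cm

x̄ = 81.40 cm, ȳ = 66.71 cm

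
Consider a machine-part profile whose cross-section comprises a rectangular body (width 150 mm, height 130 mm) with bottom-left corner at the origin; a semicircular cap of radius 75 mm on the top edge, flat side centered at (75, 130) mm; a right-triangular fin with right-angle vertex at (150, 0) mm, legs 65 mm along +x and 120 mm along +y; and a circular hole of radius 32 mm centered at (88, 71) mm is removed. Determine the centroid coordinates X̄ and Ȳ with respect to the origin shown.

Part | A | x̄ᵢ | ȳᵢ | A·x̄ᵢ | A·ȳᵢ
rectangular body | 19500.00 | 75.00 | 65.00 | 1462500.00 | 1267500.00
semicircular top | 8835.73 | 75.00 | 161.83 | 662679.70 | 1429894.81
triangular fin | 3900.00 | 171.67 | 40.00 | 669500.00 | 156000.00
hole | -3216.99 | 88.00 | 71.00 | -283095.20 | -228406.35
Σ | 29018.74 |  |  | 2511584.50 | 2624988.46
X̄ = 2511584.50 / 29018.74 = 86.55 mm
Ȳ = 2624988.46 / 29018.74 = 90.46 mm

X̄ = 86.55 mm, Ȳ = 90.46 mm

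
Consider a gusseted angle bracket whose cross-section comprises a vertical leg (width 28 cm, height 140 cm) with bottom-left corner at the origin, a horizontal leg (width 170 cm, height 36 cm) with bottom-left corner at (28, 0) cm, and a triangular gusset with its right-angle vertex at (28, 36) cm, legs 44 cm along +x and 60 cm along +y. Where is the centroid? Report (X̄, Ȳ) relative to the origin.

X̄ = 70.67 cm, Ȳ = 40.36 cm

vertical leg: A = 28 × 140 = 3920.00, centroid at (14.00, 70.00).
horizontal leg: A = 170 × 36 = 6120.00, centroid at (113.00, 18.00).
gusset: A = ½·44·60 = 1320.00, centroid at (42.67, 56.00).
ΣA = 11360.00 cm²
ΣAX̄ = (3920.00)(14.00) + (6120.00)(113.00) + (1320.00)(42.67) = 802760.00 cm³
ΣAȲ = (3920.00)(70.00) + (6120.00)(18.00) + (1320.00)(56.00) = 458480.00 cm³
X̄ = 802760.00 / 11360.00 = 70.67 cm
Ȳ = 458480.00 / 11360.00 = 40.36 cm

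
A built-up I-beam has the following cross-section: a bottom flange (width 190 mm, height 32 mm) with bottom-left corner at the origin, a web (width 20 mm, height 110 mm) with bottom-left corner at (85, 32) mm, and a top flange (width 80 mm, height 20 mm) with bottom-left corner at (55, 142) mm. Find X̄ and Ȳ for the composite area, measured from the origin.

bottom flange: A = 190 × 32 = 6080.00, centroid at (95.00, 16.00).
web: A = 20 × 110 = 2200.00, centroid at (95.00, 87.00).
top flange: A = 80 × 20 = 1600.00, centroid at (95.00, 152.00).
ΣA = 9880.00 mm²
ΣAX̄ = (6080.00)(95.00) + (2200.00)(95.00) + (1600.00)(95.00) = 938600.00 mm³
ΣAȲ = (6080.00)(16.00) + (2200.00)(87.00) + (1600.00)(152.00) = 531880.00 mm³
X̄ = 938600.00 / 9880.00 = 95.00 mm
Ȳ = 531880.00 / 9880.00 = 53.83 mm

X̄ = 95.00 mm, Ȳ = 53.83 mm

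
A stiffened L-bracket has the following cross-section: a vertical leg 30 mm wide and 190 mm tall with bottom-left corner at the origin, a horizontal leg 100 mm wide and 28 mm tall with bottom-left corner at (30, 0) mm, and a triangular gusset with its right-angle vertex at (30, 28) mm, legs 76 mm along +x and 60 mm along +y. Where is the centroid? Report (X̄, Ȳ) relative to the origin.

vertical leg: A = 30 × 190 = 5700.00, centroid at (15.00, 95.00).
horizontal leg: A = 100 × 28 = 2800.00, centroid at (80.00, 14.00).
gusset: A = ½·76·60 = 2280.00, centroid at (55.33, 48.00).
ΣA = 10780.00 mm²
ΣAX̄ = (5700.00)(15.00) + (2800.00)(80.00) + (2280.00)(55.33) = 435660.00 mm³
ΣAȲ = (5700.00)(95.00) + (2800.00)(14.00) + (2280.00)(48.00) = 690140.00 mm³
X̄ = 435660.00 / 10780.00 = 40.41 mm
Ȳ = 690140.00 / 10780.00 = 64.02 mm

X̄ = 40.41 mm, Ȳ = 64.02 mm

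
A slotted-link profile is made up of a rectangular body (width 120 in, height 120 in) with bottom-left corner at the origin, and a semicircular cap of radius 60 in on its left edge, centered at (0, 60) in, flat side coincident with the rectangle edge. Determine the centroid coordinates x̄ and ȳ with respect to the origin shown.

x̄ = 35.90 in, ȳ = 60.00 in

rectangular body: A = 120 × 120 = 14400.00, centroid at (60.00, 60.00).
semicircular end: A = ½π·60² = 5654.87, centroid at (-25.46, 60.00).
ΣA = 20054.87 in², ΣAx̄ = 720000.00 in³, ΣAȳ = 1203292.01 in³.
x̄ = 720000.00/20054.87 = 35.90 in; ȳ = 1203292.01/20054.87 = 60.00 in.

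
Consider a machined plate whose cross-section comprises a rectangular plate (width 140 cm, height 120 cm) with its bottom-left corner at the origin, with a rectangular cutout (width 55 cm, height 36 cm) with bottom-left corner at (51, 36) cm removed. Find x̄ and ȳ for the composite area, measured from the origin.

x̄ = 68.86 cm, ȳ = 60.80 cm

plate: A = 140 × 120 = 16800.00, centroid at (70.00, 60.00).
hole: A = −(55 × 36) = -1980.00, centroid at (78.50, 54.00).
ΣA = 14820.00 cm²
ΣAx̄ = (16800.00)(70.00) + (-1980.00)(78.50) = 1020570.00 cm³
ΣAȳ = (16800.00)(60.00) + (-1980.00)(54.00) = 901080.00 cm³
x̄ = 1020570.00 / 14820.00 = 68.86 cm
ȳ = 901080.00 / 14820.00 = 60.80 cm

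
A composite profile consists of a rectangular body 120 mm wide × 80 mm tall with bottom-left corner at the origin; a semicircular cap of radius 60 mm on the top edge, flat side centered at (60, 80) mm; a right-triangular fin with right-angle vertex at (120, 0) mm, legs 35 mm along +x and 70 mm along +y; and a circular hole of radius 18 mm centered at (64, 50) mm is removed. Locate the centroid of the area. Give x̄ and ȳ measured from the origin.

x̄ = 65.41 mm, ȳ = 61.96 mm

rectangular body: A = 120 × 80 = 9600.00, centroid at (60.00, 40.00).
semicircular top: A = ½π·60² = 5654.87, centroid at (60.00, 105.46).
triangular fin: A = ½·35·70 = 1225.00, centroid at (131.67, 23.33).
hole: A = −π·18² = -1017.88, centroid at (64.00, 50.00).
ΣA = 15461.99 mm², ΣAx̄ = 1011439.61 mm³, ΣAȳ = 958078.87 mm³.
x̄ = 1011439.61/15461.99 = 65.41 mm; ȳ = 958078.87/15461.99 = 61.96 mm.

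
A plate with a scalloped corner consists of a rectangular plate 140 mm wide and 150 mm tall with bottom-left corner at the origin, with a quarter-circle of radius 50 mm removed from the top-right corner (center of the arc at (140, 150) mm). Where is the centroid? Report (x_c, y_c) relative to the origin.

plate: A = 140 × 150 = 21000.00, centroid at (70.00, 75.00).
removed quarter-circle: A = −¼π·50² = -1963.50, centroid at (118.78, 128.78).
ΣA = 19036.50 mm², ΣAx_c = 1236777.31 mm³, ΣAy_c = 1322142.36 mm³.
x_c = 1236777.31/19036.50 = 64.97 mm; y_c = 1322142.36/19036.50 = 69.45 mm.

x_c = 64.97 mm, y_c = 69.45 mm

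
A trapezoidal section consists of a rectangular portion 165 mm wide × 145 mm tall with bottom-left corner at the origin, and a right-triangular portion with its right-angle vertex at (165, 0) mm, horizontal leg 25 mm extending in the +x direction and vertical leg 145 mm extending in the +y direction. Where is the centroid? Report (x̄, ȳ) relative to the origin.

x̄ = 88.90 mm, ȳ = 70.80 mm

rectangular portion: A = 165 × 145 = 23925.00, centroid at (82.50, 72.50).
triangular portion: A = ½·25·145 = 1812.50, centroid at (173.33, 48.33).
ΣA = 25737.50 mm²
ΣAx̄ = (23925.00)(82.50) + (1812.50)(173.33) = 2287979.17 mm³
ΣAȳ = (23925.00)(72.50) + (1812.50)(48.33) = 1822166.67 mm³
x̄ = 2287979.17 / 25737.50 = 88.90 mm
ȳ = 1822166.67 / 25737.50 = 70.80 mm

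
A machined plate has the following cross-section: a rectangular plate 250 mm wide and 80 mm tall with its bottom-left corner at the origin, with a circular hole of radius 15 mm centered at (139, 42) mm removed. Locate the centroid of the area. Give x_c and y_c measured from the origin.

plate: A = 250 × 80 = 20000.00, centroid at (125.00, 40.00).
hole: A = −π·15² = -706.86, centroid at (139.00, 42.00).
ΣA = 19293.14 mm²
ΣAx_c = (20000.00)(125.00) + (-706.86)(139.00) = 2401746.69 mm³
ΣAy_c = (20000.00)(40.00) + (-706.86)(42.00) = 770311.95 mm³
x_c = 2401746.69 / 19293.14 = 124.49 mm
y_c = 770311.95 / 19293.14 = 39.93 mm

x_c = 124.49 mm, y_c = 39.93 mm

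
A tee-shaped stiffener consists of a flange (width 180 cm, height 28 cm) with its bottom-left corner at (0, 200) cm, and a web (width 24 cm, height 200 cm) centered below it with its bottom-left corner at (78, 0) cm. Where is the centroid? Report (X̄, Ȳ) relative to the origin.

web: A = 24 × 200 = 4800.00, centroid at (90.00, 100.00).
flange: A = 180 × 28 = 5040.00, centroid at (90.00, 214.00).
ΣA = 9840.00 cm², ΣAX̄ = 885600.00 cm³, ΣAȲ = 1558560.00 cm³.
X̄ = 885600.00/9840.00 = 90.00 cm; Ȳ = 1558560.00/9840.00 = 158.39 cm.

X̄ = 90.00 cm, Ȳ = 158.39 cm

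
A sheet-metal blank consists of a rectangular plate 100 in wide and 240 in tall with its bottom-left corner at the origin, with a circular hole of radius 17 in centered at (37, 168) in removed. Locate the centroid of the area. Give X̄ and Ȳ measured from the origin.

plate: A = 100 × 240 = 24000.00, centroid at (50.00, 120.00).
hole: A = −π·17² = -907.92, centroid at (37.00, 168.00).
ΣA = 23092.08 in²
ΣAX̄ = (24000.00)(50.00) + (-907.92)(37.00) = 1166406.95 in³
ΣAȲ = (24000.00)(120.00) + (-907.92)(168.00) = 2727469.39 in³
X̄ = 1166406.95 / 23092.08 = 50.51 in
Ȳ = 2727469.39 / 23092.08 = 118.11 in

X̄ = 50.51 in, Ȳ = 118.11 in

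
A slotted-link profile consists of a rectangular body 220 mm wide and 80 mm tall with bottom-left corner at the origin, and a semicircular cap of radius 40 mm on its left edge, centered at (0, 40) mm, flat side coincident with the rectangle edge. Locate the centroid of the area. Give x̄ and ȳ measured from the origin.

rectangular body: A = 220 × 80 = 17600.00, centroid at (110.00, 40.00).
semicircular end: A = ½π·40² = 2513.27, centroid at (-16.98, 40.00).
ΣA = 20113.27 mm², ΣAx̄ = 1893333.33 mm³, ΣAȳ = 804530.96 mm³.
x̄ = 1893333.33/20113.27 = 94.13 mm; ȳ = 804530.96/20113.27 = 40.00 mm.

x̄ = 94.13 mm, ȳ = 40.00 mm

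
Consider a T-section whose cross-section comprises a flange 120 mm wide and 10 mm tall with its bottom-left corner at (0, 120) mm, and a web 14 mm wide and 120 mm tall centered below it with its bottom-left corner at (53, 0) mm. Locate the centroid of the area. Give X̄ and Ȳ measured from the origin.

X̄ = 60.00 mm, Ȳ = 87.08 mm

web: A = 14 × 120 = 1680.00, centroid at (60.00, 60.00).
flange: A = 120 × 10 = 1200.00, centroid at (60.00, 125.00).
ΣA = 2880.00 mm²
ΣAX̄ = (1680.00)(60.00) + (1200.00)(60.00) = 172800.00 mm³
ΣAȲ = (1680.00)(60.00) + (1200.00)(125.00) = 250800.00 mm³
X̄ = 172800.00 / 2880.00 = 60.00 mm
Ȳ = 250800.00 / 2880.00 = 87.08 mm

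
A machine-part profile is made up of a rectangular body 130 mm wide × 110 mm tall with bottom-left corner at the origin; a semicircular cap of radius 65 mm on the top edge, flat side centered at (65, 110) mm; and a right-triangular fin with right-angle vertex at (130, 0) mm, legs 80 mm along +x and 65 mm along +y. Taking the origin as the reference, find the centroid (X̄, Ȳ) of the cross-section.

X̄ = 75.13 mm, Ȳ = 74.60 mm

Part | A | x̄ᵢ | ȳᵢ | A·x̄ᵢ | A·ȳᵢ
rectangular body | 14300.00 | 65.00 | 55.00 | 929500.00 | 786500.00
semicircular top | 6636.61 | 65.00 | 137.59 | 431379.94 | 913110.93
triangular fin | 2600.00 | 156.67 | 21.67 | 407333.33 | 56333.33
Σ | 23536.61 |  |  | 1768213.27 | 1755944.26
X̄ = 1768213.27 / 23536.61 = 75.13 mm
Ȳ = 1755944.26 / 23536.61 = 74.60 mm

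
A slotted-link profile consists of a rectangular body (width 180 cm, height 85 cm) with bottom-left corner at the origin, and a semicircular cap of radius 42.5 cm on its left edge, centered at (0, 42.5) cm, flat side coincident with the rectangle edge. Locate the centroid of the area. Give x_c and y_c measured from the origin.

Part | A | x̄ᵢ | ȳᵢ | A·x̄ᵢ | A·ȳᵢ
rectangular body | 15300.00 | 90.00 | 42.50 | 1377000.00 | 650250.00
semicircular end | 2837.25 | -18.04 | 42.50 | -51177.08 | 120583.16
Σ | 18137.25 |  |  | 1325822.92 | 770833.16
x_c = 1325822.92 / 18137.25 = 73.10 cm
y_c = 770833.16 / 18137.25 = 42.50 cm

x_c = 73.10 cm, y_c = 42.50 cm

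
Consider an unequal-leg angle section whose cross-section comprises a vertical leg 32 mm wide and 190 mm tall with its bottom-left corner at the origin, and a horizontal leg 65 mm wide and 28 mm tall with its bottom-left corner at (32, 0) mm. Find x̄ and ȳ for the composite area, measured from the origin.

vertical leg: A = 32 × 190 = 6080.00, centroid at (16.00, 95.00).
horizontal leg: A = 65 × 28 = 1820.00, centroid at (64.50, 14.00).
ΣA = 7900.00 mm²
ΣAx̄ = (6080.00)(16.00) + (1820.00)(64.50) = 214670.00 mm³
ΣAȳ = (6080.00)(95.00) + (1820.00)(14.00) = 603080.00 mm³
x̄ = 214670.00 / 7900.00 = 27.17 mm
ȳ = 603080.00 / 7900.00 = 76.34 mm

x̄ = 27.17 mm, ȳ = 76.34 mm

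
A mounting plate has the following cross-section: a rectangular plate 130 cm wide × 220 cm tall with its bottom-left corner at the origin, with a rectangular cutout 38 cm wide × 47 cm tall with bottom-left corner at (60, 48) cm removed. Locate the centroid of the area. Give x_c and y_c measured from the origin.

x_c = 64.07 cm, y_c = 112.56 cm

plate: A = 130 × 220 = 28600.00, centroid at (65.00, 110.00).
hole: A = −(38 × 47) = -1786.00, centroid at (79.00, 71.50).
ΣA = 26814.00 cm²
ΣAx_c = (28600.00)(65.00) + (-1786.00)(79.00) = 1717906.00 cm³
ΣAy_c = (28600.00)(110.00) + (-1786.00)(71.50) = 3018301.00 cm³
x_c = 1717906.00 / 26814.00 = 64.07 cm
y_c = 3018301.00 / 26814.00 = 112.56 cm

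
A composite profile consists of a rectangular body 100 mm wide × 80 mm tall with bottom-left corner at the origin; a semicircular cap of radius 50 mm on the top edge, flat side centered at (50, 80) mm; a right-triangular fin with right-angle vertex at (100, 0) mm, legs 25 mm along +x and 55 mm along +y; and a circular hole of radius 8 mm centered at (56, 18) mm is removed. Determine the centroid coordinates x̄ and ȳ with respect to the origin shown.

x̄ = 53.13 mm, ȳ = 58.52 mm

Part | A | x̄ᵢ | ȳᵢ | A·x̄ᵢ | A·ȳᵢ
rectangular body | 8000.00 | 50.00 | 40.00 | 400000.00 | 320000.00
semicircular top | 3926.99 | 50.00 | 101.22 | 196349.54 | 397492.60
triangular fin | 687.50 | 108.33 | 18.33 | 74479.17 | 12604.17
hole | -201.06 | 56.00 | 18.00 | -11259.47 | -3619.11
Σ | 12413.43 |  |  | 659569.24 | 726477.65
x̄ = 659569.24 / 12413.43 = 53.13 mm
ȳ = 726477.65 / 12413.43 = 58.52 mm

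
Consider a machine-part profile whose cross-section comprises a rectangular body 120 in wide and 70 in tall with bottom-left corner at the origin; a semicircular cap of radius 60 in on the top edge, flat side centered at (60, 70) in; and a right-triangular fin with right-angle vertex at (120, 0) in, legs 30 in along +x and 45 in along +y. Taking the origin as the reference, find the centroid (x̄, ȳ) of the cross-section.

rectangular body: A = 120 × 70 = 8400.00, centroid at (60.00, 35.00).
semicircular top: A = ½π·60² = 5654.87, centroid at (60.00, 95.46).
triangular fin: A = ½·30·45 = 675.00, centroid at (130.00, 15.00).
ΣA = 14729.87 in², ΣAx̄ = 931042.01 in³, ΣAȳ = 843965.67 in³.
x̄ = 931042.01/14729.87 = 63.21 in; ȳ = 843965.67/14729.87 = 57.30 in.

x̄ = 63.21 in, ȳ = 57.30 in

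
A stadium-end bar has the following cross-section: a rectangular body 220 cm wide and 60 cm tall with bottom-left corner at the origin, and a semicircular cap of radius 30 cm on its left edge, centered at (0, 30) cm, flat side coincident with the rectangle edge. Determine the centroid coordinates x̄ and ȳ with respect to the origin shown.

Part | A | x̄ᵢ | ȳᵢ | A·x̄ᵢ | A·ȳᵢ
rectangular body | 13200.00 | 110.00 | 30.00 | 1452000.00 | 396000.00
semicircular end | 1413.72 | -12.73 | 30.00 | -18000.00 | 42411.50
Σ | 14613.72 |  |  | 1434000.00 | 438411.50
x̄ = 1434000.00 / 14613.72 = 98.13 cm
ȳ = 438411.50 / 14613.72 = 30.00 cm

x̄ = 98.13 cm, ȳ = 30.00 cm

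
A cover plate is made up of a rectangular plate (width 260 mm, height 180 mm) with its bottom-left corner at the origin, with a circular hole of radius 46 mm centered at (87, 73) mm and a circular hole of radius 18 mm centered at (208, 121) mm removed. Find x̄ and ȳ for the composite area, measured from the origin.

x̄ = 135.28 mm, ȳ = 92.08 mm

plate: A = 260 × 180 = 46800.00, centroid at (130.00, 90.00).
hole 1: A = −π·46² = -6647.61, centroid at (87.00, 73.00).
hole 2: A = −π·18² = -1017.88, centroid at (208.00, 121.00).
ΣA = 39134.51 mm²
ΣAx̄ = (46800.00)(130.00) + (-6647.61)(87.00) + (-1017.88)(208.00) = 5293939.71 mm³
ΣAȳ = (46800.00)(90.00) + (-6647.61)(73.00) + (-1017.88)(121.00) = 3603561.47 mm³
x̄ = 5293939.71 / 39134.51 = 135.28 mm
ȳ = 3603561.47 / 39134.51 = 92.08 mm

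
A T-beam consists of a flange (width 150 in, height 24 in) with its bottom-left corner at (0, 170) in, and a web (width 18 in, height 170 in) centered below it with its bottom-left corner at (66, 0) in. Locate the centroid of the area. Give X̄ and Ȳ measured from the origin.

web: A = 18 × 170 = 3060.00, centroid at (75.00, 85.00).
flange: A = 150 × 24 = 3600.00, centroid at (75.00, 182.00).
ΣA = 6660.00 in²
ΣAX̄ = (3060.00)(75.00) + (3600.00)(75.00) = 499500.00 in³
ΣAȲ = (3060.00)(85.00) + (3600.00)(182.00) = 915300.00 in³
X̄ = 499500.00 / 6660.00 = 75.00 in
Ȳ = 915300.00 / 6660.00 = 137.43 in

X̄ = 75.00 in, Ȳ = 137.43 in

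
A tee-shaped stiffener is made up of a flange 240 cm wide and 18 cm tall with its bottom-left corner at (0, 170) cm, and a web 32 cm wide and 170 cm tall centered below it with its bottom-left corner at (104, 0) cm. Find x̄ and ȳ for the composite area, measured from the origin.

web: A = 32 × 170 = 5440.00, centroid at (120.00, 85.00).
flange: A = 240 × 18 = 4320.00, centroid at (120.00, 179.00).
ΣA = 9760.00 cm²
ΣAx̄ = (5440.00)(120.00) + (4320.00)(120.00) = 1171200.00 cm³
ΣAȳ = (5440.00)(85.00) + (4320.00)(179.00) = 1235680.00 cm³
x̄ = 1171200.00 / 9760.00 = 120.00 cm
ȳ = 1235680.00 / 9760.00 = 126.61 cm

x̄ = 120.00 cm, ȳ = 126.61 cm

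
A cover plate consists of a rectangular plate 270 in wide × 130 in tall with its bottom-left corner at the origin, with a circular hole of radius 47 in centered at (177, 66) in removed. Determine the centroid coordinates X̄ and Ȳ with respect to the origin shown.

Part | A | x̄ᵢ | ȳᵢ | A·x̄ᵢ | A·ȳᵢ
plate | 35100.00 | 135.00 | 65.00 | 4738500.00 | 2281500.00
hole | -6939.78 | 177.00 | 66.00 | -1228340.74 | -458025.36
Σ | 28160.22 |  |  | 3510159.26 | 1823474.64
X̄ = 3510159.26 / 28160.22 = 124.65 in
Ȳ = 1823474.64 / 28160.22 = 64.75 in

X̄ = 124.65 in, Ȳ = 64.75 in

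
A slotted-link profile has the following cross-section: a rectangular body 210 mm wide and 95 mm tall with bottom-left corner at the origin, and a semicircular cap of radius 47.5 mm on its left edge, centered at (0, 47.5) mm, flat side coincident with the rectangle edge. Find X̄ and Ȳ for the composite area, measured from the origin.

rectangular body: A = 210 × 95 = 19950.00, centroid at (105.00, 47.50).
semicircular end: A = ½π·47.5² = 3544.11, centroid at (-20.16, 47.50).
ΣA = 23494.11 mm², ΣAX̄ = 2023302.08 mm³, ΣAȲ = 1115970.19 mm³.
X̄ = 2023302.08/23494.11 = 86.12 mm; Ȳ = 1115970.19/23494.11 = 47.50 mm.

X̄ = 86.12 mm, Ȳ = 47.50 mm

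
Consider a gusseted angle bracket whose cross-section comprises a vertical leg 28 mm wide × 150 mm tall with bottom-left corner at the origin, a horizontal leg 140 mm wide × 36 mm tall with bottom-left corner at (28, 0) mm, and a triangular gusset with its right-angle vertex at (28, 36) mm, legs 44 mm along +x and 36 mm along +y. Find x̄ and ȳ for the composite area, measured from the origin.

x̄ = 58.46 mm, ȳ = 44.23 mm

vertical leg: A = 28 × 150 = 4200.00, centroid at (14.00, 75.00).
horizontal leg: A = 140 × 36 = 5040.00, centroid at (98.00, 18.00).
gusset: A = ½·44·36 = 792.00, centroid at (42.67, 48.00).
ΣA = 10032.00 mm², ΣAx̄ = 586512.00 mm³, ΣAȳ = 443736.00 mm³.
x̄ = 586512.00/10032.00 = 58.46 mm; ȳ = 443736.00/10032.00 = 44.23 mm.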